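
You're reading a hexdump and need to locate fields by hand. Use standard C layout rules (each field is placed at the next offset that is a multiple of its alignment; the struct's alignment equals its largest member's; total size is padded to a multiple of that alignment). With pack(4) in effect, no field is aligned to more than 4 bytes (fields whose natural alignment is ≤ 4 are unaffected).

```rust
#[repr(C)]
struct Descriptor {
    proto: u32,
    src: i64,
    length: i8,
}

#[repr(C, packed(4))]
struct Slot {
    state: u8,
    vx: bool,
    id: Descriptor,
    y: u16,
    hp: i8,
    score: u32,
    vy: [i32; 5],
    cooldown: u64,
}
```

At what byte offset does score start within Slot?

Descriptor: proto at 0 (size 4, align 4) → ends 4; pad 4 to align 8 for src; src at 8 (size 8, align 8) → ends 16; length at 16 (size 1, align 1) → ends 17; tail pad 7 to reach multiple of 8; total 24 bytes, alignment 8
state at 0 (size 1, align 1) → ends 1
vx at 1 (size 1, align 1) → ends 2
pad 2 to align 4 for id
id at 4 (size 24, align 4) → ends 28
y at 28 (size 2, align 2) → ends 30
hp at 30 (size 1, align 1) → ends 31
pad 1 to align 4 for score
score at 32 (size 4, align 4) → ends 36

32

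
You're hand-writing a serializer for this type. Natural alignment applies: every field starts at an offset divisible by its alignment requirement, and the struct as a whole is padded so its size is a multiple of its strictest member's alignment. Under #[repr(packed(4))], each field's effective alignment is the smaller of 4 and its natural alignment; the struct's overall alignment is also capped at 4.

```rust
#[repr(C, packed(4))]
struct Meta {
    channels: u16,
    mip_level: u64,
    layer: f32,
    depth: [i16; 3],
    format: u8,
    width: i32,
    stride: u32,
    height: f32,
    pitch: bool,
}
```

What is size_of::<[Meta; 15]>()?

0..2  channels  (2B, 2-aligned)
2..4  -- padding (2B)
4..12  mip_level  (8B, 4-aligned)
12..16  layer  (4B, 4-aligned)
16..22  depth  (6B, 2-aligned)
22..23  format  (1B, 1-aligned)
23..24  -- padding (1B)
24..28  width  (4B, 4-aligned)
28..32  stride  (4B, 4-aligned)
32..36  height  (4B, 4-aligned)
36..37  pitch  (1B, 1-aligned)
37..40  -- tail padding (3B)
sizeof = 40, alignof = 4
array of 15: 15 × 40 = 600

600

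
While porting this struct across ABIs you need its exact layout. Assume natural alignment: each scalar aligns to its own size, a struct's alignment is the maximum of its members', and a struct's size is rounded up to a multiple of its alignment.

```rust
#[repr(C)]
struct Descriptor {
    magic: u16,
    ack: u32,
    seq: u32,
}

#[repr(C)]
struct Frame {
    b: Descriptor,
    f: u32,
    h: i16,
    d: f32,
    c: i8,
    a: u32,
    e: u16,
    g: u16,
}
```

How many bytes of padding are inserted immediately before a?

Descriptor: 0..2  magic  (2B, 2-aligned); 2..4  -- padding (2B); 4..8  ack  (4B, 4-aligned); 8..12  seq  (4B, 4-aligned); sizeof = 12, alignof = 4
0..12  b  (12B, 4-aligned)
12..16  f  (4B, 4-aligned)
16..18  h  (2B, 2-aligned)
18..20  -- padding (2B)
20..24  d  (4B, 4-aligned)
24..25  c  (1B, 1-aligned)
25..28  -- padding (3B)
28..32  a  (4B, 4-aligned)

3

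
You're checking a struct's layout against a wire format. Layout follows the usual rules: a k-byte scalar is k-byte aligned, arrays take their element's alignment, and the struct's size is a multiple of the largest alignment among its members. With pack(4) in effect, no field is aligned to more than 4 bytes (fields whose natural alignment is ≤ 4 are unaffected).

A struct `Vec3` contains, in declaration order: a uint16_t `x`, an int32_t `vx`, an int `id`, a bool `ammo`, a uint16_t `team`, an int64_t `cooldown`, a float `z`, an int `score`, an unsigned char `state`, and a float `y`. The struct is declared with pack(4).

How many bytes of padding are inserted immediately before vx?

2

@0: x [2B, align 2] → 2
+2 pad (align 4)
@4: vx [4B, align 4] → 8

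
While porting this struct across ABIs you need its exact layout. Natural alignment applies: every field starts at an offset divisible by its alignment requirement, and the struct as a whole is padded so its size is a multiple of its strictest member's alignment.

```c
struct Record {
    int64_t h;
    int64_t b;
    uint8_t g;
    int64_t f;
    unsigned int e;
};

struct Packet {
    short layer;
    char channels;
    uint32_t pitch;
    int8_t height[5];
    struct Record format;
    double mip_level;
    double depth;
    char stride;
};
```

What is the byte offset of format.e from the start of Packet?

Record: @0: h [8B, align 8] → 8; @8: b [8B, align 8] → 16; @16: g [1B, align 1] → 17; +7 pad (align 8); @24: f [8B, align 8] → 32; @32: e [4B, align 4] → 36; +4 tail pad (align 8); size 40, align 8
@0: layer [2B, align 2] → 2
@2: channels [1B, align 1] → 3
+1 pad (align 4)
@4: pitch [4B, align 4] → 8
@8: height [5B, align 1] → 13
+3 pad (align 8)
@16: format [40B, align 8] → 56
within Record: e at 32
16 + 32 = 48

48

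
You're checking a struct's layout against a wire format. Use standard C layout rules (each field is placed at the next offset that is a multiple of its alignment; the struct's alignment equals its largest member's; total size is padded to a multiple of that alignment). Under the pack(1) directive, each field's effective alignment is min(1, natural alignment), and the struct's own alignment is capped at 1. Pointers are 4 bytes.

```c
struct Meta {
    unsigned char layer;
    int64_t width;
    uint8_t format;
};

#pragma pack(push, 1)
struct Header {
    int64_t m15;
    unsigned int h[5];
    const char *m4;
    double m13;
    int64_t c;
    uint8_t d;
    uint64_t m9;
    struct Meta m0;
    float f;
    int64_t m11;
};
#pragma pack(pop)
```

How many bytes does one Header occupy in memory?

93

Meta: @0: layer [1B, align 1] → 1; +7 pad (align 8); @8: width [8B, align 8] → 16; @16: format [1B, align 1] → 17; +7 tail pad (align 8); size 24, align 8
@0: m15 [8B, align 1] → 8
@8: h [20B, align 1] → 28
@28: m4 [4B, align 1] → 32
@32: m13 [8B, align 1] → 40
@40: c [8B, align 1] → 48
@48: d [1B, align 1] → 49
@49: m9 [8B, align 1] → 57
@57: m0 [24B, align 1] → 81
@81: f [4B, align 1] → 85
@85: m11 [8B, align 1] → 93
size 93, align 1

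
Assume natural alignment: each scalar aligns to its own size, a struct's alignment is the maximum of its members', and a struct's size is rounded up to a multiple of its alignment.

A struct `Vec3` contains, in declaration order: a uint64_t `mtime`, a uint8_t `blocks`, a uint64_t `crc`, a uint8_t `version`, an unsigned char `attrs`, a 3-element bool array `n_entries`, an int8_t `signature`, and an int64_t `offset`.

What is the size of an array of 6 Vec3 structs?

0..8  mtime  (8B, 8-aligned)
8..9  blocks  (1B, 1-aligned)
9..16  -- padding (7B)
16..24  crc  (8B, 8-aligned)
24..25  version  (1B, 1-aligned)
25..26  attrs  (1B, 1-aligned)
26..29  n_entries  (3B, 1-aligned)
29..30  signature  (1B, 1-aligned)
30..32  -- padding (2B)
32..40  offset  (8B, 8-aligned)
sizeof = 40, alignof = 8
array of 6: 6 × 40 = 240

240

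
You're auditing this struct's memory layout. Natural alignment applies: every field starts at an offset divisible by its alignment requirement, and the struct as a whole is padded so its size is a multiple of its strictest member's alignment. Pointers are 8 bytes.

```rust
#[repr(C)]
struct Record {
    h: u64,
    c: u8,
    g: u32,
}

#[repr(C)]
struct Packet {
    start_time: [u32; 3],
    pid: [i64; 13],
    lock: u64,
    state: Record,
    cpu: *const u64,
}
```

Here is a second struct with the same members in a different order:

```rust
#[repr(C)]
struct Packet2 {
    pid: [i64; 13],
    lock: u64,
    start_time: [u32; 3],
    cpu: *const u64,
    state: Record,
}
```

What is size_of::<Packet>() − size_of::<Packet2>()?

0

Record: h at 0 (size 8, align 8) → ends 8; c at 8 (size 1, align 1) → ends 9; pad 3 to align 4 for g; g at 12 (size 4, align 4) → ends 16; total 16 bytes, alignment 8
start_time at 0 (size 12, align 4) → ends 12
pad 4 to align 8 for pid
pid at 16 (size 104, align 8) → ends 120
lock at 120 (size 8, align 8) → ends 128
state at 128 (size 16, align 8) → ends 144
cpu at 144 (size 8, align 8) → ends 152
total 152 bytes, alignment 8
— Packet2 —
pid at 0 (size 104, align 8) → ends 104
lock at 104 (size 8, align 8) → ends 112
start_time at 112 (size 12, align 4) → ends 124
pad 4 to align 8 for cpu
cpu at 128 (size 8, align 8) → ends 136
state at 136 (size 16, align 8) → ends 152
total 152 bytes, alignment 8
152 − 152 = 0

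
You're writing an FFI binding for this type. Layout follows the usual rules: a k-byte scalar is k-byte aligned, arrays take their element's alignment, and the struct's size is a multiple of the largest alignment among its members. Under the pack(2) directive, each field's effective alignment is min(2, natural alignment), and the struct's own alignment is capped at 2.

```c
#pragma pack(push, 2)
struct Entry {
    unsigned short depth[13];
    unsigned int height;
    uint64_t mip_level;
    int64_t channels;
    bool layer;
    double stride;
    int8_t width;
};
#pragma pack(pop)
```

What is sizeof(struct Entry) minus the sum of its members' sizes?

0..26  depth  (26B, 2-aligned)
26..30  height  (4B, 2-aligned)
30..38  mip_level  (8B, 2-aligned)
38..46  channels  (8B, 2-aligned)
46..47  layer  (1B, 1-aligned)
47..48  -- padding (1B)
48..56  stride  (8B, 2-aligned)
56..57  width  (1B, 1-aligned)
57..58  -- tail padding (1B)
sizeof = 58, alignof = 2
data bytes 56, size 58 → padding 2

2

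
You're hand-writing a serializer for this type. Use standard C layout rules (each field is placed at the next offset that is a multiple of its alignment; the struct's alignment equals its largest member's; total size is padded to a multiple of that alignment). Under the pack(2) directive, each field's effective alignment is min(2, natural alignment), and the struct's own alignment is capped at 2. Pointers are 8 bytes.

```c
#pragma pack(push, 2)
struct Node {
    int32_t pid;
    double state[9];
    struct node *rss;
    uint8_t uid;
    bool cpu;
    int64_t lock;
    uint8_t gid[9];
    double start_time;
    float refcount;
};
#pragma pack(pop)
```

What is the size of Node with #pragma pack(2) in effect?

116

pid at 0 (size 4, align 2) → ends 4
state at 4 (size 72, align 2) → ends 76
rss at 76 (size 8, align 2) → ends 84
uid at 84 (size 1, align 1) → ends 85
cpu at 85 (size 1, align 1) → ends 86
lock at 86 (size 8, align 2) → ends 94
gid at 94 (size 9, align 1) → ends 103
pad 1 to align 2 for start_time
start_time at 104 (size 8, align 2) → ends 112
refcount at 112 (size 4, align 2) → ends 116
total 116 bytes, alignment 2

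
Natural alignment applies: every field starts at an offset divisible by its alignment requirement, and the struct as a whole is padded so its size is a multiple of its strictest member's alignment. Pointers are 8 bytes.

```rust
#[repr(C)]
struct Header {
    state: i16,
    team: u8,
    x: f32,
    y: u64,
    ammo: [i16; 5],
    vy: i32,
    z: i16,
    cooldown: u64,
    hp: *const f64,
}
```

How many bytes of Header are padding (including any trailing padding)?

state at 0 (size 2, align 2) → ends 2
team at 2 (size 1, align 1) → ends 3
pad 1 to align 4 for x
x at 4 (size 4, align 4) → ends 8
y at 8 (size 8, align 8) → ends 16
ammo at 16 (size 10, align 2) → ends 26
pad 2 to align 4 for vy
vy at 28 (size 4, align 4) → ends 32
z at 32 (size 2, align 2) → ends 34
pad 6 to align 8 for cooldown
cooldown at 40 (size 8, align 8) → ends 48
hp at 48 (size 8, align 8) → ends 56
total 56 bytes, alignment 8
data bytes 47, size 56 → padding 9

9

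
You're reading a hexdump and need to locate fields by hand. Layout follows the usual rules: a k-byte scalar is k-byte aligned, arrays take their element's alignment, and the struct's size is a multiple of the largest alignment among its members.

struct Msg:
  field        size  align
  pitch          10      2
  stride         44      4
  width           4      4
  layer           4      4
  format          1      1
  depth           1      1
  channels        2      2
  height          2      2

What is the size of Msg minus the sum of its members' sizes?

4

0..10  pitch  (10B, 2-aligned)
10..12  -- padding (2B)
12..56  stride  (44B, 4-aligned)
56..60  width  (4B, 4-aligned)
60..64  layer  (4B, 4-aligned)
64..65  format  (1B, 1-aligned)
65..66  depth  (1B, 1-aligned)
66..68  channels  (2B, 2-aligned)
68..70  height  (2B, 2-aligned)
70..72  -- tail padding (2B)
sizeof = 72, alignof = 4
data bytes 68, size 72 → padding 4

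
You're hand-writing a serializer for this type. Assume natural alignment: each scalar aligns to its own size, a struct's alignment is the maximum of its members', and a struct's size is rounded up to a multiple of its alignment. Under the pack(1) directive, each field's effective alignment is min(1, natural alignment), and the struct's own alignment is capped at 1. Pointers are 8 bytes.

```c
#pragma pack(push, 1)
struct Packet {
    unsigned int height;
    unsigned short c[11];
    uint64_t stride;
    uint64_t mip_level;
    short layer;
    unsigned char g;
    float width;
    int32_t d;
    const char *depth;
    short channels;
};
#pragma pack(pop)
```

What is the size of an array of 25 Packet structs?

0..4  height  (4B, 1-aligned)
4..26  c  (22B, 1-aligned)
26..34  stride  (8B, 1-aligned)
34..42  mip_level  (8B, 1-aligned)
42..44  layer  (2B, 1-aligned)
44..45  g  (1B, 1-aligned)
45..49  width  (4B, 1-aligned)
49..53  d  (4B, 1-aligned)
53..61  depth  (8B, 1-aligned)
61..63  channels  (2B, 1-aligned)
sizeof = 63, alignof = 1
array of 25: 25 × 63 = 1575

1575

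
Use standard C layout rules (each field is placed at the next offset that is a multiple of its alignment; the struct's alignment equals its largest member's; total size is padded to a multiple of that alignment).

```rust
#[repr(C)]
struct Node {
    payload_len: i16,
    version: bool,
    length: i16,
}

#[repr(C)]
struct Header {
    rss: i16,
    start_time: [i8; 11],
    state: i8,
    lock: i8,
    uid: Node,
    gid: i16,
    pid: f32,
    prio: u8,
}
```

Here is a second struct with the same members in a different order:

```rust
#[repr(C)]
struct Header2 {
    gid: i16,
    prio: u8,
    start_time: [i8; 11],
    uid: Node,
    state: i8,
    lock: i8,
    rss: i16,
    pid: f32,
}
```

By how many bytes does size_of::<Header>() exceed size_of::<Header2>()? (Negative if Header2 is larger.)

4

Node: @0: payload_len [2B, align 2] → 2; @2: version [1B, align 1] → 3; +1 pad (align 2); @4: length [2B, align 2] → 6; size 6, align 2
@0: rss [2B, align 2] → 2
@2: start_time [11B, align 1] → 13
@13: state [1B, align 1] → 14
@14: lock [1B, align 1] → 15
+1 pad (align 2)
@16: uid [6B, align 2] → 22
@22: gid [2B, align 2] → 24
@24: pid [4B, align 4] → 28
@28: prio [1B, align 1] → 29
+3 tail pad (align 4)
size 32, align 4
— Header2 —
@0: gid [2B, align 2] → 2
@2: prio [1B, align 1] → 3
@3: start_time [11B, align 1] → 14
@14: uid [6B, align 2] → 20
@20: state [1B, align 1] → 21
@21: lock [1B, align 1] → 22
@22: rss [2B, align 2] → 24
@24: pid [4B, align 4] → 28
size 28, align 4
32 − 28 = 4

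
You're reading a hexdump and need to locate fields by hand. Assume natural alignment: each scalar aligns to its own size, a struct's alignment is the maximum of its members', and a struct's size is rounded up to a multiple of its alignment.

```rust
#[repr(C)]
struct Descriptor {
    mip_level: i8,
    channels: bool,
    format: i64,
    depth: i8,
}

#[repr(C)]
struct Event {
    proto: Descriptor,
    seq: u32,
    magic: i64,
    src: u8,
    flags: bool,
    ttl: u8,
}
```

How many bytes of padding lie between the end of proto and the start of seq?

0

Descriptor: 0..1  mip_level  (1B, 1-aligned); 1..2  channels  (1B, 1-aligned); 2..8  -- padding (6B); 8..16  format  (8B, 8-aligned); 16..17  depth  (1B, 1-aligned); 17..24  -- tail padding (7B); sizeof = 24, alignof = 8
0..24  proto  (24B, 8-aligned)
24..28  seq  (4B, 4-aligned)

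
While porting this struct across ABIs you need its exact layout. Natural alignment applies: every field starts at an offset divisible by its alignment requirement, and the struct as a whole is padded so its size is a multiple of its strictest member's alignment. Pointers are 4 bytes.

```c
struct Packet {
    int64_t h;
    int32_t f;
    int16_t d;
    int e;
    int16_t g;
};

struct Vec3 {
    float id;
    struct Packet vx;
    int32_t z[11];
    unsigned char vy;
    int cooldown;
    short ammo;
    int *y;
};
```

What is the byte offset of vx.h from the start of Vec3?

Packet: @0: h [8B, align 8] → 8; @8: f [4B, align 4] → 12; @12: d [2B, align 2] → 14; +2 pad (align 4); @16: e [4B, align 4] → 20; @20: g [2B, align 2] → 22; +2 tail pad (align 8); size 24, align 8
@0: id [4B, align 4] → 4
+4 pad (align 8)
@8: vx [24B, align 8] → 32
within Packet: h at 0
8 + 0 = 8

8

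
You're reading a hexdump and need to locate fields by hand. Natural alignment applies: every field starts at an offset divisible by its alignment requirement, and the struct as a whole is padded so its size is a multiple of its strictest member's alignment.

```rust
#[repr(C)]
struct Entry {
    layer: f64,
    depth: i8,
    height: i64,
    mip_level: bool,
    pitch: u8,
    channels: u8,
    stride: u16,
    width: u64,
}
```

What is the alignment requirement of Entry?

8

member alignments: layer=8, depth=1, height=8, mip_level=1, pitch=1, channels=1, stride=2, width=8
max = 8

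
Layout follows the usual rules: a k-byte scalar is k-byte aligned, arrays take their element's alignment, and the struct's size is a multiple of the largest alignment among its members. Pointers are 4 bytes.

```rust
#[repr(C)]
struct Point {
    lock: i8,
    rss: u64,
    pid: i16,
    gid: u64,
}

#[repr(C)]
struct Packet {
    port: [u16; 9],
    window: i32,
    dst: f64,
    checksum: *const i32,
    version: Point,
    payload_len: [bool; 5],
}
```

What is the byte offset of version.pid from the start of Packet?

Point: @0: lock [1B, align 1] → 1; +7 pad (align 8); @8: rss [8B, align 8] → 16; @16: pid [2B, align 2] → 18; +6 pad (align 8); @24: gid [8B, align 8] → 32; size 32, align 8
@0: port [18B, align 2] → 18
+2 pad (align 4)
@20: window [4B, align 4] → 24
@24: dst [8B, align 8] → 32
@32: checksum [4B, align 4] → 36
+4 pad (align 8)
@40: version [32B, align 8] → 72
within Point: pid at 16
40 + 16 = 56

56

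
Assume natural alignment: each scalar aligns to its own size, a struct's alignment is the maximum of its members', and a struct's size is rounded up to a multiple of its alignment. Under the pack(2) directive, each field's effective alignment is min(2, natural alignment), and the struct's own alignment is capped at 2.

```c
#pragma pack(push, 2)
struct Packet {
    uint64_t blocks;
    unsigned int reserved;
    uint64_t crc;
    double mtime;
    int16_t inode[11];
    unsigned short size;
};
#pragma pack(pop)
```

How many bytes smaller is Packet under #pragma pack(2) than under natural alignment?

4

natural layout:
  @0: blocks [8B, align 8] → 8
  @8: reserved [4B, align 4] → 12
  +4 pad (align 8)
  @16: crc [8B, align 8] → 24
  @24: mtime [8B, align 8] → 32
  @32: inode [22B, align 2] → 54
  @54: size [2B, align 2] → 56
  size 56, align 8
packed(2) layout:
  @0: blocks [8B, align 2] → 8
  @8: reserved [4B, align 2] → 12
  @12: crc [8B, align 2] → 20
  @20: mtime [8B, align 2] → 28
  @28: inode [22B, align 2] → 50
  @50: size [2B, align 2] → 52
  size 52, align 2
56 − 52 = 4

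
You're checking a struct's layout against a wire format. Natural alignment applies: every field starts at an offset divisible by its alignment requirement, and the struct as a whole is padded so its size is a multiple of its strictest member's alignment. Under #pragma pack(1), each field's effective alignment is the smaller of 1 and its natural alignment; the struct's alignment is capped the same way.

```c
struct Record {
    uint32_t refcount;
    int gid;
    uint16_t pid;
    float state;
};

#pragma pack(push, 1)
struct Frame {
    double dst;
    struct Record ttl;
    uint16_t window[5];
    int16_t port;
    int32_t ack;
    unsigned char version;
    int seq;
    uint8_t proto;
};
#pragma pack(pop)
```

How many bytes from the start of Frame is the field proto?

Record: 0..4  refcount  (4B, 4-aligned); 4..8  gid  (4B, 4-aligned); 8..10  pid  (2B, 2-aligned); 10..12  -- padding (2B); 12..16  state  (4B, 4-aligned); sizeof = 16, alignof = 4
0..8  dst  (8B, 1-aligned)
8..24  ttl  (16B, 1-aligned)
24..34  window  (10B, 1-aligned)
34..36  port  (2B, 1-aligned)
36..40  ack  (4B, 1-aligned)
40..41  version  (1B, 1-aligned)
41..45  seq  (4B, 1-aligned)
45..46  proto  (1B, 1-aligned)

45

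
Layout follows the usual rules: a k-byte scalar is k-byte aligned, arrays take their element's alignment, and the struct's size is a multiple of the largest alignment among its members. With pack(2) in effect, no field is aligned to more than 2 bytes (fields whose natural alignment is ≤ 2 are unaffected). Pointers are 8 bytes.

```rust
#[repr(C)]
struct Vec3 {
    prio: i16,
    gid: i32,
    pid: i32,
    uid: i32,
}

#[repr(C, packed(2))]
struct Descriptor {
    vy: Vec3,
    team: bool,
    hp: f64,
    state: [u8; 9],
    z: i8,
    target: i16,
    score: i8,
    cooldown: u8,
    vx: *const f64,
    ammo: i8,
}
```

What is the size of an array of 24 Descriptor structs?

Vec3: prio at 0 (size 2, align 2) → ends 2; pad 2 to align 4 for gid; gid at 4 (size 4, align 4) → ends 8; pid at 8 (size 4, align 4) → ends 12; uid at 12 (size 4, align 4) → ends 16; total 16 bytes, alignment 4
vy at 0 (size 16, align 2) → ends 16
team at 16 (size 1, align 1) → ends 17
pad 1 to align 2 for hp
hp at 18 (size 8, align 2) → ends 26
state at 26 (size 9, align 1) → ends 35
z at 35 (size 1, align 1) → ends 36
target at 36 (size 2, align 2) → ends 38
score at 38 (size 1, align 1) → ends 39
cooldown at 39 (size 1, align 1) → ends 40
vx at 40 (size 8, align 2) → ends 48
ammo at 48 (size 1, align 1) → ends 49
tail pad 1 to reach multiple of 2
total 50 bytes, alignment 2
array of 24: 24 × 50 = 1200

1200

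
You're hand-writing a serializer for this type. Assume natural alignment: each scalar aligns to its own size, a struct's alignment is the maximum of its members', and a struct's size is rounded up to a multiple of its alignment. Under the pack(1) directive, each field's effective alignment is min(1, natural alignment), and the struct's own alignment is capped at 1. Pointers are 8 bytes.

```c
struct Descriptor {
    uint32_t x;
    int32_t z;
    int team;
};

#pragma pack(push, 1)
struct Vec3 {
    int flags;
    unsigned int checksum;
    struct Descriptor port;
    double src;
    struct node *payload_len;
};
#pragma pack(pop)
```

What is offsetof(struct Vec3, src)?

Descriptor: 0..4  x  (4B, 4-aligned); 4..8  z  (4B, 4-aligned); 8..12  team  (4B, 4-aligned); sizeof = 12, alignof = 4
0..4  flags  (4B, 1-aligned)
4..8  checksum  (4B, 1-aligned)
8..20  port  (12B, 1-aligned)
20..28  src  (8B, 1-aligned)

20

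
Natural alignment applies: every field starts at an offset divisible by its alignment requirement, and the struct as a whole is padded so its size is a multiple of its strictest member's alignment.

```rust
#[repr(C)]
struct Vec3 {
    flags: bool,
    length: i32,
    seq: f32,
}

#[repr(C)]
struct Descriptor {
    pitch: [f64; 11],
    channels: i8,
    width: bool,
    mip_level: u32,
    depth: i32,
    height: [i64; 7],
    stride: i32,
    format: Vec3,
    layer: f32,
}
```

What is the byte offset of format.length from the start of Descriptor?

Vec3: @0: flags [1B, align 1] → 1; +3 pad (align 4); @4: length [4B, align 4] → 8; @8: seq [4B, align 4] → 12; size 12, align 4
@0: pitch [88B, align 8] → 88
@88: channels [1B, align 1] → 89
@89: width [1B, align 1] → 90
+2 pad (align 4)
@92: mip_level [4B, align 4] → 96
@96: depth [4B, align 4] → 100
+4 pad (align 8)
@104: height [56B, align 8] → 160
@160: stride [4B, align 4] → 164
@164: format [12B, align 4] → 176
within Vec3: length at 4
164 + 4 = 168

168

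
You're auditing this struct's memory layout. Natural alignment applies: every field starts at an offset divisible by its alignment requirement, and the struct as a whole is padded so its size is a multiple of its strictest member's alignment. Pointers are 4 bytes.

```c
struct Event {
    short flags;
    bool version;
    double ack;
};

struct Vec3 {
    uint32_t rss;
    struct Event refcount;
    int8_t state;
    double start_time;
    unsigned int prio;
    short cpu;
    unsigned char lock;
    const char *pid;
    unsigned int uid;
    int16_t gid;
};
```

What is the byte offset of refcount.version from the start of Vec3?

10

Event: flags at 0 (size 2, align 2) → ends 2; version at 2 (size 1, align 1) → ends 3; pad 5 to align 8 for ack; ack at 8 (size 8, align 8) → ends 16; total 16 bytes, alignment 8
rss at 0 (size 4, align 4) → ends 4
pad 4 to align 8 for refcount
refcount at 8 (size 16, align 8) → ends 24
within Event: version at 2
8 + 2 = 10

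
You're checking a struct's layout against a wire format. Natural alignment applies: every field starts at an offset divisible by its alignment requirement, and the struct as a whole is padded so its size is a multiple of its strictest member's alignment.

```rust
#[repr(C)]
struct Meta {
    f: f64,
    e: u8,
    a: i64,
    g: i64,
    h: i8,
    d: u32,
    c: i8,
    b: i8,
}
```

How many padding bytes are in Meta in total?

f at 0 (size 8, align 8) → ends 8
e at 8 (size 1, align 1) → ends 9
pad 7 to align 8 for a
a at 16 (size 8, align 8) → ends 24
g at 24 (size 8, align 8) → ends 32
h at 32 (size 1, align 1) → ends 33
pad 3 to align 4 for d
d at 36 (size 4, align 4) → ends 40
c at 40 (size 1, align 1) → ends 41
b at 41 (size 1, align 1) → ends 42
tail pad 6 to reach multiple of 8
total 48 bytes, alignment 8
data bytes 32, size 48 → padding 16

16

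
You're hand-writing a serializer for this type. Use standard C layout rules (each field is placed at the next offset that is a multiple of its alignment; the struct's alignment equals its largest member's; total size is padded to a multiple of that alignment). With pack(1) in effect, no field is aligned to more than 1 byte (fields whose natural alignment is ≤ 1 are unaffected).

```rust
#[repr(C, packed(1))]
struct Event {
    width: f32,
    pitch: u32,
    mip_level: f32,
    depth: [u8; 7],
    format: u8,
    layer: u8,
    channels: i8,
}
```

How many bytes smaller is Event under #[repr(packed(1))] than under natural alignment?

2

natural layout:
  @0: width [4B, align 4] → 4
  @4: pitch [4B, align 4] → 8
  @8: mip_level [4B, align 4] → 12
  @12: depth [7B, align 1] → 19
  @19: format [1B, align 1] → 20
  @20: layer [1B, align 1] → 21
  @21: channels [1B, align 1] → 22
  +2 tail pad (align 4)
  size 24, align 4
packed(1) layout:
  @0: width [4B, align 1] → 4
  @4: pitch [4B, align 1] → 8
  @8: mip_level [4B, align 1] → 12
  @12: depth [7B, align 1] → 19
  @19: format [1B, align 1] → 20
  @20: layer [1B, align 1] → 21
  @21: channels [1B, align 1] → 22
  size 22, align 1
24 − 22 = 2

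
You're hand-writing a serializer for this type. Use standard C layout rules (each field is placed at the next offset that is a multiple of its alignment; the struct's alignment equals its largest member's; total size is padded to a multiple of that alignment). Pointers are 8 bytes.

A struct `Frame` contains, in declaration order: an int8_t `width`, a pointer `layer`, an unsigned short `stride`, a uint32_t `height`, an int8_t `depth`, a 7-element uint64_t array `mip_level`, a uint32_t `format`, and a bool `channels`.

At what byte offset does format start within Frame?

88

0..1  width  (1B, 1-aligned)
1..8  -- padding (7B)
8..16  layer  (8B, 8-aligned)
16..18  stride  (2B, 2-aligned)
18..20  -- padding (2B)
20..24  height  (4B, 4-aligned)
24..25  depth  (1B, 1-aligned)
25..32  -- padding (7B)
32..88  mip_level  (56B, 8-aligned)
88..92  format  (4B, 4-aligned)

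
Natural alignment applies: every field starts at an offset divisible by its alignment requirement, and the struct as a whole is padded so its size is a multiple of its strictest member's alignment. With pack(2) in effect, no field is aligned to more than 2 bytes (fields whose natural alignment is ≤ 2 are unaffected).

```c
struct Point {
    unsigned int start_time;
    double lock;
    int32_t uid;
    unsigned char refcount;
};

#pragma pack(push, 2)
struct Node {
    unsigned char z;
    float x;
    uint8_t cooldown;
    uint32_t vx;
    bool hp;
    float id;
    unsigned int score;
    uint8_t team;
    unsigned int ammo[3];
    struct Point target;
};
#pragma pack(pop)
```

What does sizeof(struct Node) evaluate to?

Point: @0: start_time [4B, align 4] → 4; +4 pad (align 8); @8: lock [8B, align 8] → 16; @16: uid [4B, align 4] → 20; @20: refcount [1B, align 1] → 21; +3 tail pad (align 8); size 24, align 8
@0: z [1B, align 1] → 1
+1 pad (align 2)
@2: x [4B, align 2] → 6
@6: cooldown [1B, align 1] → 7
+1 pad (align 2)
@8: vx [4B, align 2] → 12
@12: hp [1B, align 1] → 13
+1 pad (align 2)
@14: id [4B, align 2] → 18
@18: score [4B, align 2] → 22
@22: team [1B, align 1] → 23
+1 pad (align 2)
@24: ammo [12B, align 2] → 36
@36: target [24B, align 2] → 60
size 60, align 2

60 bytes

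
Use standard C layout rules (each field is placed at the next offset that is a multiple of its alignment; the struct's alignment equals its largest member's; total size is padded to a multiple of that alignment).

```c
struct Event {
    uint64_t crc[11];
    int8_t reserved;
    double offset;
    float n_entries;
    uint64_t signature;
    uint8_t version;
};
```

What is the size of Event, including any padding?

0..88  crc  (88B, 8-aligned)
88..89  reserved  (1B, 1-aligned)
89..96  -- padding (7B)
96..104  offset  (8B, 8-aligned)
104..108  n_entries  (4B, 4-aligned)
108..112  -- padding (4B)
112..120  signature  (8B, 8-aligned)
120..121  version  (1B, 1-aligned)
121..128  -- tail padding (7B)
sizeof = 128, alignof = 8

128 bytes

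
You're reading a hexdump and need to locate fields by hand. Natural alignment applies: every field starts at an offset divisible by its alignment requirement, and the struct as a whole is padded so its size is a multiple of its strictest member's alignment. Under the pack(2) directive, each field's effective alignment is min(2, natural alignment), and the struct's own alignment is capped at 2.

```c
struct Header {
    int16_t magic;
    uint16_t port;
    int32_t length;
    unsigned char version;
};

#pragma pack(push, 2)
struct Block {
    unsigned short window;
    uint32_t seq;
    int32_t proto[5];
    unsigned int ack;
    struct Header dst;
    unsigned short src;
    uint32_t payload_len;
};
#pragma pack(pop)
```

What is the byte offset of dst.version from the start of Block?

38

Header: @0: magic [2B, align 2] → 2; @2: port [2B, align 2] → 4; @4: length [4B, align 4] → 8; @8: version [1B, align 1] → 9; +3 tail pad (align 4); size 12, align 4
@0: window [2B, align 2] → 2
@2: seq [4B, align 2] → 6
@6: proto [20B, align 2] → 26
@26: ack [4B, align 2] → 30
@30: dst [12B, align 2] → 42
within Header: version at 8
30 + 8 = 38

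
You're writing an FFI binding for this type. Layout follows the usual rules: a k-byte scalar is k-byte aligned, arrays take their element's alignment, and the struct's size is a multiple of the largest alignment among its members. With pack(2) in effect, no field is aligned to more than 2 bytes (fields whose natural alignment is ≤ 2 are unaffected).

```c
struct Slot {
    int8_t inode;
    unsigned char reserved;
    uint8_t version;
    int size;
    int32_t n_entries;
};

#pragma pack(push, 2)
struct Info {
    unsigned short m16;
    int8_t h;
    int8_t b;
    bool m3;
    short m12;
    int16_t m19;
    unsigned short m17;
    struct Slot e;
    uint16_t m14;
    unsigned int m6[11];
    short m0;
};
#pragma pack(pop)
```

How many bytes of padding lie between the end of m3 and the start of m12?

Slot: inode at 0 (size 1, align 1) → ends 1; reserved at 1 (size 1, align 1) → ends 2; version at 2 (size 1, align 1) → ends 3; pad 1 to align 4 for size; size at 4 (size 4, align 4) → ends 8; n_entries at 8 (size 4, align 4) → ends 12; total 12 bytes, alignment 4
m16 at 0 (size 2, align 2) → ends 2
h at 2 (size 1, align 1) → ends 3
b at 3 (size 1, align 1) → ends 4
m3 at 4 (size 1, align 1) → ends 5
pad 1 to align 2 for m12
m12 at 6 (size 2, align 2) → ends 8

1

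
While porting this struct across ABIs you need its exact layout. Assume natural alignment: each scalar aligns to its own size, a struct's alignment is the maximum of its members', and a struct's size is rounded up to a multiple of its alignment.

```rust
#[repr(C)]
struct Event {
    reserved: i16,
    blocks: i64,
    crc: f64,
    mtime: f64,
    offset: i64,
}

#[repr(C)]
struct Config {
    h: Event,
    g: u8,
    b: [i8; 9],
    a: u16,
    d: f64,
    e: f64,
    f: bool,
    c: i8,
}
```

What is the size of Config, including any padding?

Event: @0: reserved [2B, align 2] → 2; +6 pad (align 8); @8: blocks [8B, align 8] → 16; @16: crc [8B, align 8] → 24; @24: mtime [8B, align 8] → 32; @32: offset [8B, align 8] → 40; size 40, align 8
@0: h [40B, align 8] → 40
@40: g [1B, align 1] → 41
@41: b [9B, align 1] → 50
@50: a [2B, align 2] → 52
+4 pad (align 8)
@56: d [8B, align 8] → 64
@64: e [8B, align 8] → 72
@72: f [1B, align 1] → 73
@73: c [1B, align 1] → 74
+6 tail pad (align 8)
size 80, align 8

80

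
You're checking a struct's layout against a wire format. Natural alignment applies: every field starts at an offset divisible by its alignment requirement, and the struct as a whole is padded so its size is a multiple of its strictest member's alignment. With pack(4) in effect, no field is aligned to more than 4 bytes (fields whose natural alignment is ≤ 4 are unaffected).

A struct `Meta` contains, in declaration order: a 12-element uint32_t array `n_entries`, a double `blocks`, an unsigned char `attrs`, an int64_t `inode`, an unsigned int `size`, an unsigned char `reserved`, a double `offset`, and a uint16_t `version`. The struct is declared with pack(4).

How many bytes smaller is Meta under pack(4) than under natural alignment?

natural layout:
  @0: n_entries [48B, align 4] → 48
  @48: blocks [8B, align 8] → 56
  @56: attrs [1B, align 1] → 57
  +7 pad (align 8)
  @64: inode [8B, align 8] → 72
  @72: size [4B, align 4] → 76
  @76: reserved [1B, align 1] → 77
  +3 pad (align 8)
  @80: offset [8B, align 8] → 88
  @88: version [2B, align 2] → 90
  +6 tail pad (align 8)
  size 96, align 8
packed(4) layout:
  @0: n_entries [48B, align 4] → 48
  @48: blocks [8B, align 4] → 56
  @56: attrs [1B, align 1] → 57
  +3 pad (align 4)
  @60: inode [8B, align 4] → 68
  @68: size [4B, align 4] → 72
  @72: reserved [1B, align 1] → 73
  +3 pad (align 4)
  @76: offset [8B, align 4] → 84
  @84: version [2B, align 2] → 86
  +2 tail pad (align 4)
  size 88, align 4
96 − 88 = 8

8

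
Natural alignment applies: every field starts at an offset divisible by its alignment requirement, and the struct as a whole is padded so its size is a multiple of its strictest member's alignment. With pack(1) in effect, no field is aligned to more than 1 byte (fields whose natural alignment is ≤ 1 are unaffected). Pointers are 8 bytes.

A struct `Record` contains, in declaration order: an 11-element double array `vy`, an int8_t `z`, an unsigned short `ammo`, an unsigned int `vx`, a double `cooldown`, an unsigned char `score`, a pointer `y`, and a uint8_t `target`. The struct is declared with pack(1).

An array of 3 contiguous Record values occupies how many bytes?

339

vy at 0 (size 88, align 1) → ends 88
z at 88 (size 1, align 1) → ends 89
ammo at 89 (size 2, align 1) → ends 91
vx at 91 (size 4, align 1) → ends 95
cooldown at 95 (size 8, align 1) → ends 103
score at 103 (size 1, align 1) → ends 104
y at 104 (size 8, align 1) → ends 112
target at 112 (size 1, align 1) → ends 113
total 113 bytes, alignment 1
array of 3: 3 × 113 = 339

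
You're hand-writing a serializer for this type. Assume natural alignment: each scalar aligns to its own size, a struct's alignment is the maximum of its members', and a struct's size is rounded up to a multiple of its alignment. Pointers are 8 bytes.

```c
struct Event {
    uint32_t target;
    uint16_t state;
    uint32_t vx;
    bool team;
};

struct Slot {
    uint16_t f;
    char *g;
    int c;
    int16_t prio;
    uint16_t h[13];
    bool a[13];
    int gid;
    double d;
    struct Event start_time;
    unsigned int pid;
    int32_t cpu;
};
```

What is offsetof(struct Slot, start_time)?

80

Event: @0: target [4B, align 4] → 4; @4: state [2B, align 2] → 6; +2 pad (align 4); @8: vx [4B, align 4] → 12; @12: team [1B, align 1] → 13; +3 tail pad (align 4); size 16, align 4
@0: f [2B, align 2] → 2
+6 pad (align 8)
@8: g [8B, align 8] → 16
@16: c [4B, align 4] → 20
@20: prio [2B, align 2] → 22
@22: h [26B, align 2] → 48
@48: a [13B, align 1] → 61
+3 pad (align 4)
@64: gid [4B, align 4] → 68
+4 pad (align 8)
@72: d [8B, align 8] → 80
@80: start_time [16B, align 4] → 96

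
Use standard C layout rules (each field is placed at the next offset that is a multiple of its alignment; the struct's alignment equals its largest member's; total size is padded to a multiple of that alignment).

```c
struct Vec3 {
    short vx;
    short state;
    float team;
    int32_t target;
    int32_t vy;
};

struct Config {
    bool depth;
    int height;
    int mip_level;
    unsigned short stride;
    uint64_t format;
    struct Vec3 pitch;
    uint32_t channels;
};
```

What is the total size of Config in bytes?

48 bytes

Vec3: vx at 0 (size 2, align 2) → ends 2; state at 2 (size 2, align 2) → ends 4; team at 4 (size 4, align 4) → ends 8; target at 8 (size 4, align 4) → ends 12; vy at 12 (size 4, align 4) → ends 16; total 16 bytes, alignment 4
depth at 0 (size 1, align 1) → ends 1
pad 3 to align 4 for height
height at 4 (size 4, align 4) → ends 8
mip_level at 8 (size 4, align 4) → ends 12
stride at 12 (size 2, align 2) → ends 14
pad 2 to align 8 for format
format at 16 (size 8, align 8) → ends 24
pitch at 24 (size 16, align 4) → ends 40
channels at 40 (size 4, align 4) → ends 44
tail pad 4 to reach multiple of 8
total 48 bytes, alignment 8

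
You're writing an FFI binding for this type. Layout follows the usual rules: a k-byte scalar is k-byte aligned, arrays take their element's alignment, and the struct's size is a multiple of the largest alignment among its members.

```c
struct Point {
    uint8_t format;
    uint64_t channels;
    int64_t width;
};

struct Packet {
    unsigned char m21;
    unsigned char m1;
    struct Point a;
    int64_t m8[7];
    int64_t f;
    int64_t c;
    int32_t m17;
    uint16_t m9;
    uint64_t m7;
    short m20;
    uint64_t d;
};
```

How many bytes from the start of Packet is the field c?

96

Point: 0..1  format  (1B, 1-aligned); 1..8  -- padding (7B); 8..16  channels  (8B, 8-aligned); 16..24  width  (8B, 8-aligned); sizeof = 24, alignof = 8
0..1  m21  (1B, 1-aligned)
1..2  m1  (1B, 1-aligned)
2..8  -- padding (6B)
8..32  a  (24B, 8-aligned)
32..88  m8  (56B, 8-aligned)
88..96  f  (8B, 8-aligned)
96..104  c  (8B, 8-aligned)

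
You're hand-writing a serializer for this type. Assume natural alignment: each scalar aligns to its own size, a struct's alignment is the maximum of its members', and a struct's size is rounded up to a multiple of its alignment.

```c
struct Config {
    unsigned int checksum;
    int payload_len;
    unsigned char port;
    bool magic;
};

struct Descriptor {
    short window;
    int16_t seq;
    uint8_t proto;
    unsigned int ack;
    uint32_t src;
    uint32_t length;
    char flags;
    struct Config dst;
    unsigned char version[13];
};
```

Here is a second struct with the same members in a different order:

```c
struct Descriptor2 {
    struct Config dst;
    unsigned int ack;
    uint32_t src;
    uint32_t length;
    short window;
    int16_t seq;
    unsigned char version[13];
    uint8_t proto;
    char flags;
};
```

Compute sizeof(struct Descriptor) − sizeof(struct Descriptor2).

Config: @0: checksum [4B, align 4] → 4; @4: payload_len [4B, align 4] → 8; @8: port [1B, align 1] → 9; @9: magic [1B, align 1] → 10; +2 tail pad (align 4); size 12, align 4
@0: window [2B, align 2] → 2
@2: seq [2B, align 2] → 4
@4: proto [1B, align 1] → 5
+3 pad (align 4)
@8: ack [4B, align 4] → 12
@12: src [4B, align 4] → 16
@16: length [4B, align 4] → 20
@20: flags [1B, align 1] → 21
+3 pad (align 4)
@24: dst [12B, align 4] → 36
@36: version [13B, align 1] → 49
+3 tail pad (align 4)
size 52, align 4
— Descriptor2 —
@0: dst [12B, align 4] → 12
@12: ack [4B, align 4] → 16
@16: src [4B, align 4] → 20
@20: length [4B, align 4] → 24
@24: window [2B, align 2] → 26
@26: seq [2B, align 2] → 28
@28: version [13B, align 1] → 41
@41: proto [1B, align 1] → 42
@42: flags [1B, align 1] → 43
+1 tail pad (align 4)
size 44, align 4
52 − 44 = 8

8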